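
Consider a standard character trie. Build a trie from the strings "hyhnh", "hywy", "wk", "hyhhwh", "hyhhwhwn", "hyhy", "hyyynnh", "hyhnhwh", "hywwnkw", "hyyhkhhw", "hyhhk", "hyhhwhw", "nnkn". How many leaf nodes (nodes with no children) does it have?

10

A leaf is a node with no children — equivalently, the end of a word that is not a proper prefix of any other stored word.
Those words: "hyhhk", "hyhhwhwn", "hyhnhwh", "hyhy", "hywwnkw", "hywy", "hyyhkhhw", "hyyynnh", "nnkn", "wk"
Leaf count: 10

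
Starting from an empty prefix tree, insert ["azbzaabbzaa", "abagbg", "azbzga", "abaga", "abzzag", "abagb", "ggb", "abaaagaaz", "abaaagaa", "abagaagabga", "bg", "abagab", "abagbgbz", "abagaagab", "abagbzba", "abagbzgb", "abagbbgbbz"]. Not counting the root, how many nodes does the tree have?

53

Trace insertions, counting only characters that open a new branch:
  "azbzaabbzaa" → 11 new (a, z, b, z, a, a, b, b, z, a, a)
  "abagbg" → prefix "a" already present; 5 new (b, a, g, b, g)
  "azbzga" → prefix "azbz" already present; 2 new (g, a)
  "abaga" → prefix "abag" already present; 1 new (a)
  "abzzag" → prefix "ab" already present; 4 new (z, z, a, g)
  "abagb" → prefix "abagb" already present; 0 new (none)
  "ggb" → 3 new (g, g, b)
  "abaaagaaz" → prefix "aba" already present; 6 new (a, a, g, a, a, z)
  "abaaagaa" → prefix "abaaagaa" already present; 0 new (none)
  "abagaagabga" → prefix "abaga" already present; 6 new (a, g, a, b, g, a)
  "bg" → 2 new (b, g)
  "abagab" → prefix "abaga" already present; 1 new (b)
  "abagbgbz" → prefix "abagbg" already present; 2 new (b, z)
  "abagaagab" → prefix "abagaagab" already present; 0 new (none)
  "abagbzba" → prefix "abagb" already present; 3 new (z, b, a)
  "abagbzgb" → prefix "abagbz" already present; 2 new (g, b)
  "abagbbgbbz" → prefix "abagb" already present; 5 new (b, g, b, b, z)
Total nodes = 11 + 5 + 2 + 1 + 4 + 0 + 3 + 6 + 0 + 6 + 2 + 1 + 2 + 0 + 3 + 2 + 5 = 53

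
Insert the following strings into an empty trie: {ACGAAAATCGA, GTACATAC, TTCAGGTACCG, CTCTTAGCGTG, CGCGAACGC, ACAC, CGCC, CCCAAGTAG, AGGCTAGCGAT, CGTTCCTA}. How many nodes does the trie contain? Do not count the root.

For each word, the new-node count is its length minus the longest prefix already in the trie:
  "ACGAAAATCGA" → 11 new (A, C, G, A, A, A, A, T, C, G, A)
  "GTACATAC" → 8 new (G, T, A, C, A, T, A, C)
  "TTCAGGTACCG" → 11 new (T, T, C, A, G, G, T, A, C, C, G)
  "CTCTTAGCGTG" → 11 new (C, T, C, T, T, A, G, C, G, T, G)
  "CGCGAACGC" → prefix "C" already present; 8 new (G, C, G, A, A, C, G, C)
  "ACAC" → prefix "AC" already present; 2 new (A, C)
  "CGCC" → prefix "CGC" already present; 1 new (C)
  "CCCAAGTAG" → prefix "C" already present; 8 new (C, C, A, A, G, T, A, G)
  "AGGCTAGCGAT" → prefix "A" already present; 10 new (G, G, C, T, A, G, C, G, A, T)
  "CGTTCCTA" → prefix "CG" already present; 6 new (T, T, C, C, T, A)
Total nodes = 11 + 8 + 11 + 11 + 8 + 2 + 1 + 8 + 10 + 6 = 76

76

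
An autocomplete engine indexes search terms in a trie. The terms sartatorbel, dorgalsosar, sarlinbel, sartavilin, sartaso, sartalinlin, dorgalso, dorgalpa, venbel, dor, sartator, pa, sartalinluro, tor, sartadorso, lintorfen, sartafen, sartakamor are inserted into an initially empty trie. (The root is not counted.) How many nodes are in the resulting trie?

79

For each word, the new-node count is its length minus the longest prefix already in the trie:
  "sartatorbel" → 11 new (s, a, r, t, a, t, o, r, b, e, l)
  "dorgalsosar" → 11 new (d, o, r, g, a, l, s, o, s, a, r)
  "sarlinbel" → prefix "sar" already present; 6 new (l, i, n, b, e, l)
  "sartavilin" → prefix "sarta" already present; 5 new (v, i, l, i, n)
  "sartaso" → prefix "sarta" already present; 2 new (s, o)
  "sartalinlin" → prefix "sarta" already present; 6 new (l, i, n, l, i, n)
  "dorgalso" → prefix "dorgalso" already present; 0 new (none)
  "dorgalpa" → prefix "dorgal" already present; 2 new (p, a)
  "venbel" → 6 new (v, e, n, b, e, l)
  "dor" → prefix "dor" already present; 0 new (none)
  "sartator" → prefix "sartator" already present; 0 new (none)
  "pa" → 2 new (p, a)
  "sartalinluro" → prefix "sartalinl" already present; 3 new (u, r, o)
  "tor" → 3 new (t, o, r)
  "sartadorso" → prefix "sarta" already present; 5 new (d, o, r, s, o)
  "lintorfen" → 9 new (l, i, n, t, o, r, f, e, n)
  "sartafen" → prefix "sarta" already present; 3 new (f, e, n)
  "sartakamor" → prefix "sarta" already present; 5 new (k, a, m, o, r)
Total nodes = 11 + 11 + 6 + 5 + 2 + 6 + 0 + 2 + 6 + 0 + 0 + 2 + 3 + 3 + 5 + 9 + 3 + 5 = 79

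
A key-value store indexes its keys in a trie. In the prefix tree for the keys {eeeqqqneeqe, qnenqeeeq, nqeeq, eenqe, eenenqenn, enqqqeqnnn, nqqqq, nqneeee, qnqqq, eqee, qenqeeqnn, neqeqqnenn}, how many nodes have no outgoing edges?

A leaf is a node with no children — equivalently, the end of a word that is not a proper prefix of any other stored word.
Those words: "eeeqqqneeqe", "eenenqenn", "eenqe", "enqqqeqnnn", "eqee", "neqeqqnenn", "nqeeq", "nqneeee", "nqqqq", "qenqeeqnn", "qnenqeeeq", "qnqqq"
Leaf count: 12

12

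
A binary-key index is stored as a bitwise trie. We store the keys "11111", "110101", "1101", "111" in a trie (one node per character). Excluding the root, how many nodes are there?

For each word, the new-node count is its length minus the longest prefix already in the trie:
  "11111" → 5 new (1, 1, 1, 1, 1)
  "110101" → prefix "11" already present; 4 new (0, 1, 0, 1)
  "1101" → prefix "1101" already present; 0 new (none)
  "111" → prefix "111" already present; 0 new (none)
Total nodes = 5 + 4 + 0 + 0 = 9

9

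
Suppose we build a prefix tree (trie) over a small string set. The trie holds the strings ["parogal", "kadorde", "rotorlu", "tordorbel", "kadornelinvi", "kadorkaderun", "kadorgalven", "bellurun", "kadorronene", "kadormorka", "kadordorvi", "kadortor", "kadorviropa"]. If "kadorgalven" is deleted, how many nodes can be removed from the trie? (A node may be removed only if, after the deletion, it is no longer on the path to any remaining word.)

After clearing the end-marker at "kadorgalven", prune upward until reaching a node still needed by another word.
The suffix "galven" (6 nodes) is used only by "kadorgalven"; the node for "kador" still has the child "d", so pruning stops there.
Nodes removed: 6

6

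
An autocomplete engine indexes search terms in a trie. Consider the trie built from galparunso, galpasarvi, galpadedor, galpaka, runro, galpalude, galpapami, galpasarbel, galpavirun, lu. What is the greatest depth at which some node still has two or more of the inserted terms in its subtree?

8

Look for the deepest trie node that still has at least two words in its subtree.
e.g. "galpasarbel" and "galpasarvi" share the prefix "galpasar" of length 8; no pair shares a longer one.
Longest shared-prefix length: 8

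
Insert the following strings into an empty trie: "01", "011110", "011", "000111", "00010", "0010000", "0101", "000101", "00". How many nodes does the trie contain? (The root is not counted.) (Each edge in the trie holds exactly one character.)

20

Trie structure (* marks end of a word):
(root)
└─ 0
   ├─ 0 *
   │  ├─ 0
   │  │  └─ 1
   │  │     ├─ 0 *
   │  │     │  └─ 1 *
   │  │     └─ 1
   │  │        └─ 1 *
   │  └─ 1
   │     └─ 0
   │        └─ 0
   │           └─ 0
   │              └─ 0 *
   └─ 1 *
      ├─ 0
      │  └─ 1 *
      └─ 1 *
         └─ 1
            └─ 1
               └─ 0 *
Counting every labelled node above: 20.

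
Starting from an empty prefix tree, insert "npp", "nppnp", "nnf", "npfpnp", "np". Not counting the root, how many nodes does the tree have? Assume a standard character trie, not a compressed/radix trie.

Count nodes per top-level branch (shared prefixes stored once):
  'n'-branch (nnf, np, npfpnp, npp, nppnp): 11 nodes
Sum: 11

11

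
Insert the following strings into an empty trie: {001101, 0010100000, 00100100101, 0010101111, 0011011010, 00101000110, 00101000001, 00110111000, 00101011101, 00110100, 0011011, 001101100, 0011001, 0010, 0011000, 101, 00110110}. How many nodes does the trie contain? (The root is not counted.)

47

For each word, the new-node count is its length minus the longest prefix already in the trie:
  "001101" → 6 new (0, 0, 1, 1, 0, 1)
  "0010100000" → prefix "001" already present; 7 new (0, 1, 0, 0, 0, 0, 0)
  "00100100101" → prefix "0010" already present; 7 new (0, 1, 0, 0, 1, 0, 1)
  "0010101111" → prefix "001010" already present; 4 new (1, 1, 1, 1)
  "0011011010" → prefix "001101" already present; 4 new (1, 0, 1, 0)
  "00101000110" → prefix "00101000" already present; 3 new (1, 1, 0)
  "00101000001" → prefix "0010100000" already present; 1 new (1)
  "00110111000" → prefix "0011011" already present; 4 new (1, 0, 0, 0)
  "00101011101" → prefix "001010111" already present; 2 new (0, 1)
  "00110100" → prefix "001101" already present; 2 new (0, 0)
  "0011011" → prefix "0011011" already present; 0 new (none)
  "001101100" → prefix "00110110" already present; 1 new (0)
  "0011001" → prefix "00110" already present; 2 new (0, 1)
  "0010" → prefix "0010" already present; 0 new (none)
  "0011000" → prefix "001100" already present; 1 new (0)
  "101" → 3 new (1, 0, 1)
  "00110110" → prefix "00110110" already present; 0 new (none)
Total nodes = 6 + 7 + 7 + 4 + 4 + 3 + 1 + 4 + 2 + 2 + 0 + 1 + 2 + 0 + 1 + 3 + 0 = 47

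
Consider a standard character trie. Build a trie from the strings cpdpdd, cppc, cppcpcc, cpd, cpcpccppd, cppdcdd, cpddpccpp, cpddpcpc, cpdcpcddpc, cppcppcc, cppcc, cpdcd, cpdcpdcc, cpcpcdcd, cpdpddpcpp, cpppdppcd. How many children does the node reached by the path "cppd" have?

Walk "cppd" from the root, arriving at one node.
Distinct next characters after "cppd": c.
That node has 1 child edge.

1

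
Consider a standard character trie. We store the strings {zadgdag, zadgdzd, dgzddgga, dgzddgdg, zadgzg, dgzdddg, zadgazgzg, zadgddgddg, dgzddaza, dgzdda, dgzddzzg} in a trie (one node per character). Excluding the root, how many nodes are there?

Trie structure (* marks end of a word):
(root)
├─ d
│  └─ g
│     └─ z
│        └─ d
│           └─ d
│              ├─ a *
│              │  └─ z
│              │     └─ a *
│              ├─ d
│              │  └─ g *
│              ├─ g
│              │  ├─ d
│              │  │  └─ g *
│              │  └─ g
│              │     └─ a *
│              └─ z
│                 └─ z
│                    └─ g *
└─ z
   └─ a
      └─ d
         └─ g
            ├─ a
            │  └─ z
            │     └─ g
            │        └─ z
            │           └─ g *
            ├─ d
            │  ├─ a
            │  │  └─ g *
            │  ├─ d
            │  │  └─ g
            │  │     └─ d
            │  │        └─ d
            │  │           └─ g *
            │  └─ z
            │     └─ d *
            └─ z
               └─ g *
Counting every labelled node above: 39.

39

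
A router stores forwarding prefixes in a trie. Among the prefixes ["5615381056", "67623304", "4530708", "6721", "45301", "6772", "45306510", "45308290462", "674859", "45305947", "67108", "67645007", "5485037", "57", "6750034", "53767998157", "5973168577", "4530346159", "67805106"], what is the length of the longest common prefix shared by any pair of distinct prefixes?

4

The deepest shared node is where two words last agree before diverging.
e.g. "45301" and "4530346159" share the prefix "4530" of length 4; no pair shares a longer one.
Longest shared-prefix length: 4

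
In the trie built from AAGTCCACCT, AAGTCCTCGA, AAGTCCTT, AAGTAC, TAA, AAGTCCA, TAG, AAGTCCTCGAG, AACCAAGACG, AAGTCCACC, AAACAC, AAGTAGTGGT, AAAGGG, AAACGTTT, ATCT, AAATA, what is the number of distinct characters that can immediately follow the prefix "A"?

The children of the "A" node are the distinct next characters among strings starting with "A".
Distinct next characters after "A": A, T.
That node has 2 child edges.

2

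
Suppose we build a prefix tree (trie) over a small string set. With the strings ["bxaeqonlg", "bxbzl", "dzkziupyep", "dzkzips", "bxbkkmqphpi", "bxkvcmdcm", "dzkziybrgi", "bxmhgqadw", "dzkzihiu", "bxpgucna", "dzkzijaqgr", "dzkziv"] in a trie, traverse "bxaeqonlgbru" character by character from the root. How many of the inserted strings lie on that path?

Check each prefix of "bxaeqonlgbru" against the stored set — each match is an end-marker on the path.
Prefixes of the query that are stored words: "bxaeqonlg"
Count: 1

1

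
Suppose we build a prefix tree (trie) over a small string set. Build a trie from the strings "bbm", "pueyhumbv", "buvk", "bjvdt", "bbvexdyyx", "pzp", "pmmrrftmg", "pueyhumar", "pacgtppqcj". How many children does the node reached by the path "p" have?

The children of the "p" node are the distinct next characters among strings starting with "p".
Distinct next characters after "p": a, m, u, z.
That node has 4 child edges.

4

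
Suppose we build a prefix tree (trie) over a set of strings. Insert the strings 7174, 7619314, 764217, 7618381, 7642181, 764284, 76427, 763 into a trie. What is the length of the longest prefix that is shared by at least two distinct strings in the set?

5

Equivalently: take the maximum, over all pairs, of their longest common prefix length.
"764217" and "7642181" agree on "76421" (5 characters) before diverging; nothing deeper is shared.
Longest shared-prefix length: 5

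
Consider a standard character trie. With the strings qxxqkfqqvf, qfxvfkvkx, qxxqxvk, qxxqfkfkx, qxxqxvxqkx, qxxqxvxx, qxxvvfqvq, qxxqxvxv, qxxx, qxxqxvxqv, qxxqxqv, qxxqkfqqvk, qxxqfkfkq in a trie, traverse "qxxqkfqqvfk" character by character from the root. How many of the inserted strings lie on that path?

Check each prefix of "qxxqkfqqvfk" against the stored set — each match is an end-marker on the path.
Prefixes of the query that are stored words: "qxxqkfqqvf"
Count: 1

1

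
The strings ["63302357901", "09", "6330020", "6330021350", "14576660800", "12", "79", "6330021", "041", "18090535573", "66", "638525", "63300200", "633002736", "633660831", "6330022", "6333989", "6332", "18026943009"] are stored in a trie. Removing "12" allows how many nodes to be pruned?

1

A node on "12"'s path can go only if nothing else ends at it or branches off below it.
The suffix "2" (1 node) is used only by "12"; the node for "1" still has the child "4", so pruning stops there.
Nodes removed: 1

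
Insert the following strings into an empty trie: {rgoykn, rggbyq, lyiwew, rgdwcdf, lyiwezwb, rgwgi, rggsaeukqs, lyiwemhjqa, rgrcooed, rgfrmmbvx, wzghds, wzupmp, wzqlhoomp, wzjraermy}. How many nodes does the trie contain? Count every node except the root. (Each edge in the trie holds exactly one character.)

76

Count nodes per top-level branch (shared prefixes stored once):
  'l'-branch (lyiwemhjqa, lyiwew, lyiwezwb): 14 nodes
  'r'-branch (rgdwcdf, rgfrmmbvx, rggbyq, rggsaeukqs, rgoykn, rgrcooed, rgwgi): 38 nodes
  'w'-branch (wzghds, wzjraermy, wzqlhoomp, wzupmp): 24 nodes
Sum: 76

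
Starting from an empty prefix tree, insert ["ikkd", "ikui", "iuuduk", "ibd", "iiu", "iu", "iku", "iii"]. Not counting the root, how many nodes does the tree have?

For each word, the new-node count is its length minus the longest prefix already in the trie:
  "ikkd" → 4 new (i, k, k, d)
  "ikui" → prefix "ik" already present; 2 new (u, i)
  "iuuduk" → prefix "i" already present; 5 new (u, u, d, u, k)
  "ibd" → prefix "i" already present; 2 new (b, d)
  "iiu" → prefix "i" already present; 2 new (i, u)
  "iu" → prefix "iu" already present; 0 new (none)
  "iku" → prefix "iku" already present; 0 new (none)
  "iii" → prefix "ii" already present; 1 new (i)
Total nodes = 4 + 2 + 5 + 2 + 2 + 0 + 0 + 1 = 16

16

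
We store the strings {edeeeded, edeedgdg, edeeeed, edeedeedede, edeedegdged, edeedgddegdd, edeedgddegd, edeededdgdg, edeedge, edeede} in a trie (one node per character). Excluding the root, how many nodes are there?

36

Count nodes per top-level branch (shared prefixes stored once):
  'e'-branch (edeede, edeededdgdg, edeedeedede, edeedegdged, edeedgddegd, edeedgddegdd, edeedgdg, edeedge, edeeeded, edeeeed): 36 nodes
Sum: 36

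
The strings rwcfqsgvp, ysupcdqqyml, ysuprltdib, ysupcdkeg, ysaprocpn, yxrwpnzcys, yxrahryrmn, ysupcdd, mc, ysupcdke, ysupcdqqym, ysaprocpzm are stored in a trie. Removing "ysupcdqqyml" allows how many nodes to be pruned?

1

Walk "ysupcdqqyml" from the leaf back toward the root, removing each node that no remaining word uses.
The suffix "l" (1 node) is used only by "ysupcdqqyml"; "ysupcdqqym" is itself a stored word, so pruning stops there.
Nodes removed: 1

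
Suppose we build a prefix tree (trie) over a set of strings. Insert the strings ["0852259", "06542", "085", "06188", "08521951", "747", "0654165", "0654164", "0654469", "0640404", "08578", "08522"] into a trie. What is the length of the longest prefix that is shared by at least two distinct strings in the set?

Look for the deepest trie node that still has at least two words in its subtree.
e.g. "0654164" and "0654165" share the prefix "065416" of length 6; no pair shares a longer one.
Longest shared-prefix length: 6

6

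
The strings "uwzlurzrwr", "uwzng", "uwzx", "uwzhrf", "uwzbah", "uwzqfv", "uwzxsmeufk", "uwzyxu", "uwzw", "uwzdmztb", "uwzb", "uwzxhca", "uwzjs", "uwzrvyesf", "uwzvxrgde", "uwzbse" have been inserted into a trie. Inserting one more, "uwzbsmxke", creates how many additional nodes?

4

"uwzbs" is already a path in the trie; the remaining "mxke" must be added.
So 9 − 5 = 4 new nodes.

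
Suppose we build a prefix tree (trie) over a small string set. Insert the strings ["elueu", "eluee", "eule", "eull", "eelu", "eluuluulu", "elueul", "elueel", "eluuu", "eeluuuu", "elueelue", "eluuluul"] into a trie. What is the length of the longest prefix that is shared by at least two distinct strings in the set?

8

The deepest shared node is where two words last agree before diverging.
"eluuluul" and "eluuluulu" agree on "eluuluul" (8 characters) before diverging; nothing deeper is shared.
Longest shared-prefix length: 8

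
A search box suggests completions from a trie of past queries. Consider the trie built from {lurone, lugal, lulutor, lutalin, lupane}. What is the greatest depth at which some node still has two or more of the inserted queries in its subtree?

Look for the deepest trie node that still has at least two words in its subtree.
"lugal" and "lulutor" agree on "lu" (2 characters) before diverging; nothing deeper is shared.
Longest shared-prefix length: 2

2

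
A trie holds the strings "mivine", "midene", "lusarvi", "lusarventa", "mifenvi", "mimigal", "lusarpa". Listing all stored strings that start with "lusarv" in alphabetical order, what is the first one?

lusarventa

Filter for "lusarv…" and sort: "lusarventa", "lusarvi"
The 1st is lusarventa.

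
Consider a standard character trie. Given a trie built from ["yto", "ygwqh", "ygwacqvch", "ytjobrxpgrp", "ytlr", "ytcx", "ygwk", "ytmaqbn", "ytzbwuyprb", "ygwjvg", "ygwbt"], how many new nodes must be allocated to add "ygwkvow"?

3

The longest prefix of "ygwkvow" already in the trie is "ygwk" (length 4).
So 7 − 4 = 3 new nodes.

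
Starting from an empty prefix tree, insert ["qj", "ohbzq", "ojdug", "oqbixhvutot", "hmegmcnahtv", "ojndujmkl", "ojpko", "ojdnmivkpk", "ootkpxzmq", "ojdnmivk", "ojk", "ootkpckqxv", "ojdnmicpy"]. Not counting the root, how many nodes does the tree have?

For each word, the new-node count is its length minus the longest prefix already in the trie:
  "qj" → 2 new (q, j)
  "ohbzq" → 5 new (o, h, b, z, q)
  "ojdug" → prefix "o" already present; 4 new (j, d, u, g)
  "oqbixhvutot" → prefix "o" already present; 10 new (q, b, i, x, h, v, u, t, o, t)
  "hmegmcnahtv" → 11 new (h, m, e, g, m, c, n, a, h, t, v)
  "ojndujmkl" → prefix "oj" already present; 7 new (n, d, u, j, m, k, l)
  "ojpko" → prefix "oj" already present; 3 new (p, k, o)
  "ojdnmivkpk" → prefix "ojd" already present; 7 new (n, m, i, v, k, p, k)
  "ootkpxzmq" → prefix "o" already present; 8 new (o, t, k, p, x, z, m, q)
  "ojdnmivk" → prefix "ojdnmivk" already present; 0 new (none)
  "ojk" → prefix "oj" already present; 1 new (k)
  "ootkpckqxv" → prefix "ootkp" already present; 5 new (c, k, q, x, v)
  "ojdnmicpy" → prefix "ojdnmi" already present; 3 new (c, p, y)
Total nodes = 2 + 5 + 4 + 10 + 11 + 7 + 3 + 7 + 8 + 0 + 1 + 5 + 3 = 66

66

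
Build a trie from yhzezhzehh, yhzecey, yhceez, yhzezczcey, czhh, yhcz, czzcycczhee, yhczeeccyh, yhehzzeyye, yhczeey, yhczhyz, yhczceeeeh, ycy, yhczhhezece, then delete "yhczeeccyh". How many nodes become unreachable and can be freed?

A node on "yhczeeccyh"'s path can go only if nothing else ends at it or branches off below it.
The suffix "ccyh" (4 nodes) is used only by "yhczeeccyh"; the node for "yhczee" still has the child "y", so pruning stops there.
Nodes removed: 4

4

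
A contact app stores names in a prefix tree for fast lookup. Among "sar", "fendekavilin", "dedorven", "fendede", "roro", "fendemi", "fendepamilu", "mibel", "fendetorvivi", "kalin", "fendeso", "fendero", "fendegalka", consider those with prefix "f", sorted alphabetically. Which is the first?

fendede

Words with prefix "f", in lexicographic order: "fendede", "fendegalka", "fendekavilin", "fendemi", "fendepamilu", "fendero", "fendeso", "fendetorvivi"
Position 1: fendede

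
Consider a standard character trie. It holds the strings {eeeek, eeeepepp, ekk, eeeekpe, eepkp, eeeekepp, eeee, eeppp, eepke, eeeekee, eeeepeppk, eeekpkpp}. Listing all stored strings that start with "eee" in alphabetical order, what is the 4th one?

Words with prefix "eee", in lexicographic order: "eeee", "eeeek", "eeeekee", "eeeekepp", "eeeekpe", "eeeepepp", "eeeepeppk", "eeekpkpp"
The 4th is eeeekepp.

eeeekepp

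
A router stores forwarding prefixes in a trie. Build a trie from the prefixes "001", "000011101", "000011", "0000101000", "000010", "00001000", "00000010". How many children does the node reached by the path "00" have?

2

Walk "00" from the root, arriving at one node.
Distinct next characters after "00": 0, 1.
That node has 2 child edges.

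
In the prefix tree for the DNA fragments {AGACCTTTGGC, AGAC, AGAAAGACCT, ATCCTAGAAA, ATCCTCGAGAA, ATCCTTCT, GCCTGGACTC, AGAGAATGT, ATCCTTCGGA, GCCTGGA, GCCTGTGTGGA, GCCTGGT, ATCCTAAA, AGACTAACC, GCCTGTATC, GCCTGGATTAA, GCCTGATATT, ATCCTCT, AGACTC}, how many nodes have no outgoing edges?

A leaf is a node with no children — equivalently, the end of a word that is not a proper prefix of any other stored word.
Those words: "AGAAAGACCT", "AGACCTTTGGC", "AGACTAACC", "AGACTC", "AGAGAATGT", "ATCCTAAA", "ATCCTAGAAA", "ATCCTCGAGAA", "ATCCTCT", "ATCCTTCGGA", "ATCCTTCT", "GCCTGATATT", "GCCTGGACTC", "GCCTGGATTAA", "GCCTGGT", "GCCTGTATC", "GCCTGTGTGGA"
Leaf count: 17

17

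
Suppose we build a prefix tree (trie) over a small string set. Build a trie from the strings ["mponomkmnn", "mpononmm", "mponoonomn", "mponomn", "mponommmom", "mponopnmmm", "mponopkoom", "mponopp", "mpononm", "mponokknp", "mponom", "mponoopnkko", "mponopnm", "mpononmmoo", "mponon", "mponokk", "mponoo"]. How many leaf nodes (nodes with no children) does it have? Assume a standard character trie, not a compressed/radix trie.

A leaf is a node with no children — equivalently, the end of a word that is not a proper prefix of any other stored word.
Those words: "mponokknp", "mponomkmnn", "mponommmom", "mponomn", "mpononmmoo", "mponoonomn", "mponoopnkko", "mponopkoom", "mponopnmmm", "mponopp"
Leaf count: 10

10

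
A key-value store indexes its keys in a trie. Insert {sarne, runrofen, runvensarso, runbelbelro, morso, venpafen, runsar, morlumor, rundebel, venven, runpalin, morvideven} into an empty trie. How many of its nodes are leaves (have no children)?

A leaf is a node with no children — equivalently, the end of a word that is not a proper prefix of any other stored word.
Those words: "morlumor", "morso", "morvideven", "runbelbelro", "rundebel", "runpalin", "runrofen", "runsar", "runvensarso", "sarne", "venpafen", "venven"
Leaf count: 12

12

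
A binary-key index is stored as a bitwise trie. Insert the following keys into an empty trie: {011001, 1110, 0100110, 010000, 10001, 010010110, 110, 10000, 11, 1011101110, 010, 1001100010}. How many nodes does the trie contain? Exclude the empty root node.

42

Count nodes per top-level branch (shared prefixes stored once):
  '0'-branch (010, 010000, 010010110, 0100110, 011001): 17 nodes
  '1'-branch (10000, 10001, 1001100010, 1011101110, 11, 110, 1110): 25 nodes
Sum: 42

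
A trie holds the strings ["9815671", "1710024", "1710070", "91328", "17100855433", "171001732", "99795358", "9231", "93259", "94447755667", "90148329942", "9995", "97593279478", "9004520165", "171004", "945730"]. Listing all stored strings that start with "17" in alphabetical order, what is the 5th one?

Words with prefix "17", in lexicographic order: "171001732", "1710024", "171004", "1710070", "17100855433"
The 5th is 17100855433.

17100855433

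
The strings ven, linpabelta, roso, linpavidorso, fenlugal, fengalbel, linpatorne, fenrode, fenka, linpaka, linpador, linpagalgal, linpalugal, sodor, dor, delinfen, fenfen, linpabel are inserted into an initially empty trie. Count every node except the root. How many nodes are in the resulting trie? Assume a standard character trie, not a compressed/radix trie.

Trace insertions, counting only characters that open a new branch:
  "ven" → 3 new (v, e, n)
  "linpabelta" → 10 new (l, i, n, p, a, b, e, l, t, a)
  "roso" → 4 new (r, o, s, o)
  "linpavidorso" → prefix "linpa" already present; 7 new (v, i, d, o, r, s, o)
  "fenlugal" → 8 new (f, e, n, l, u, g, a, l)
  "fengalbel" → prefix "fen" already present; 6 new (g, a, l, b, e, l)
  "linpatorne" → prefix "linpa" already present; 5 new (t, o, r, n, e)
  "fenrode" → prefix "fen" already present; 4 new (r, o, d, e)
  "fenka" → prefix "fen" already present; 2 new (k, a)
  "linpaka" → prefix "linpa" already present; 2 new (k, a)
  "linpador" → prefix "linpa" already present; 3 new (d, o, r)
  "linpagalgal" → prefix "linpa" already present; 6 new (g, a, l, g, a, l)
  "linpalugal" → prefix "linpa" already present; 5 new (l, u, g, a, l)
  "sodor" → 5 new (s, o, d, o, r)
  "dor" → 3 new (d, o, r)
  "delinfen" → prefix "d" already present; 7 new (e, l, i, n, f, e, n)
  "fenfen" → prefix "fen" already present; 3 new (f, e, n)
  "linpabel" → prefix "linpabel" already present; 0 new (none)
Total nodes = 3 + 10 + 4 + 7 + 8 + 6 + 5 + 4 + 2 + 2 + 3 + 6 + 5 + 5 + 3 + 7 + 3 + 0 = 83

83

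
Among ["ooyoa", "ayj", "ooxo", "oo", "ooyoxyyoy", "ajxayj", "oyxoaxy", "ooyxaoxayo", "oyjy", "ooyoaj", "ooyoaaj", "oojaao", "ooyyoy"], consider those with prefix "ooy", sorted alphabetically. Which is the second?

DFS of the "ooy" subtree visits, in order: "ooyoa", "ooyoaaj", "ooyoaj", "ooyoxyyoy", "ooyxaoxayo", "ooyyoy"
The 2nd is ooyoaaj.

ooyoaaj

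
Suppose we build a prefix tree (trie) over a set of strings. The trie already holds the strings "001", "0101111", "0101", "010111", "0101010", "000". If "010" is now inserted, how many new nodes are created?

0

"010" is already a full path in the trie; only an end-marker is added.
No new nodes are needed: 0.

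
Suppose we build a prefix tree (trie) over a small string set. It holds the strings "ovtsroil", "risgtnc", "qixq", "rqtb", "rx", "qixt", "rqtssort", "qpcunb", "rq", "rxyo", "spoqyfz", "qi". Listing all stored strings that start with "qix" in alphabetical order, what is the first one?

Filter for "qix…" and sort: "qixq", "qixt"
The 1st is qixq.

qixq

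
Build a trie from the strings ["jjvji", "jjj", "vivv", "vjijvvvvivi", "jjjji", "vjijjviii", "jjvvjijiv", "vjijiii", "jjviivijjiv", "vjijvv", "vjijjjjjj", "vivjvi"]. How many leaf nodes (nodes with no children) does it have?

A leaf is a node with no children — equivalently, the end of a word that is not a proper prefix of any other stored word.
Those words: "jjjji", "jjviivijjiv", "jjvji", "jjvvjijiv", "vivjvi", "vivv", "vjijiii", "vjijjjjjj", "vjijjviii", "vjijvvvvivi"
Leaf count: 10

10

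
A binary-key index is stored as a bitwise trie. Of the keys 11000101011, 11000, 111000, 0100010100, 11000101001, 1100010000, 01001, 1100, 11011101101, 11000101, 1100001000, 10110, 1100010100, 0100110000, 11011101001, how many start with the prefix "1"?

12

Filter for entries beginning with "1":
Matches: "10110", "1100", "11000", "1100001000", "1100010000", "11000101", "1100010100", "11000101001", "11000101011", "11011101001", "11011101101", "111000"
Count: 12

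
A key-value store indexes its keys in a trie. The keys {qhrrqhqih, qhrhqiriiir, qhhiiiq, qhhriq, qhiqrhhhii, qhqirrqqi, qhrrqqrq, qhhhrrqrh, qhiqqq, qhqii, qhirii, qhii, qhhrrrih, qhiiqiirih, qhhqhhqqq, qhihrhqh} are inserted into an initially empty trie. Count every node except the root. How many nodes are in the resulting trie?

Trace insertions, counting only characters that open a new branch:
  "qhrrqhqih" → 9 new (q, h, r, r, q, h, q, i, h)
  "qhrhqiriiir" → prefix "qhr" already present; 8 new (h, q, i, r, i, i, i, r)
  "qhhiiiq" → prefix "qh" already present; 5 new (h, i, i, i, q)
  "qhhriq" → prefix "qhh" already present; 3 new (r, i, q)
  "qhiqrhhhii" → prefix "qh" already present; 8 new (i, q, r, h, h, h, i, i)
  "qhqirrqqi" → prefix "qh" already present; 7 new (q, i, r, r, q, q, i)
  "qhrrqqrq" → prefix "qhrrq" already present; 3 new (q, r, q)
  "qhhhrrqrh" → prefix "qhh" already present; 6 new (h, r, r, q, r, h)
  "qhiqqq" → prefix "qhiq" already present; 2 new (q, q)
  "qhqii" → prefix "qhqi" already present; 1 new (i)
  "qhirii" → prefix "qhi" already present; 3 new (r, i, i)
  "qhii" → prefix "qhi" already present; 1 new (i)
  "qhhrrrih" → prefix "qhhr" already present; 4 new (r, r, i, h)
  "qhiiqiirih" → prefix "qhii" already present; 6 new (q, i, i, r, i, h)
  "qhhqhhqqq" → prefix "qhh" already present; 6 new (q, h, h, q, q, q)
  "qhihrhqh" → prefix "qhi" already present; 5 new (h, r, h, q, h)
Total nodes = 9 + 8 + 5 + 3 + 8 + 7 + 3 + 6 + 2 + 1 + 3 + 1 + 4 + 6 + 6 + 5 = 77

77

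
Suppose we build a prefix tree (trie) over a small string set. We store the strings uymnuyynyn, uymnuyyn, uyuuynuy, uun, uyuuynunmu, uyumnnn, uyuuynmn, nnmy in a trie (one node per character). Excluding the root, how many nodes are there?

Trace insertions, counting only characters that open a new branch:
  "uymnuyynyn" → 10 new (u, y, m, n, u, y, y, n, y, n)
  "uymnuyyn" → prefix "uymnuyyn" already present; 0 new (none)
  "uyuuynuy" → prefix "uy" already present; 6 new (u, u, y, n, u, y)
  "uun" → prefix "u" already present; 2 new (u, n)
  "uyuuynunmu" → prefix "uyuuynu" already present; 3 new (n, m, u)
  "uyumnnn" → prefix "uyu" already present; 4 new (m, n, n, n)
  "uyuuynmn" → prefix "uyuuyn" already present; 2 new (m, n)
  "nnmy" → 4 new (n, n, m, y)
Total nodes = 10 + 0 + 6 + 2 + 3 + 4 + 2 + 4 = 31

31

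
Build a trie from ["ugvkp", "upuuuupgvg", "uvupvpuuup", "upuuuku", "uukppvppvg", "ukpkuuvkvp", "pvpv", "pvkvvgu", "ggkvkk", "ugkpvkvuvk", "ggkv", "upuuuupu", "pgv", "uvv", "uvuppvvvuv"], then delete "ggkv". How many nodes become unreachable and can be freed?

0

Walk "ggkv" from the leaf back toward the root, removing each node that no remaining word uses.
Every node on "ggkv" is still needed (e.g. by "ggkvkk"), so nothing is freed.
Nodes removed: 0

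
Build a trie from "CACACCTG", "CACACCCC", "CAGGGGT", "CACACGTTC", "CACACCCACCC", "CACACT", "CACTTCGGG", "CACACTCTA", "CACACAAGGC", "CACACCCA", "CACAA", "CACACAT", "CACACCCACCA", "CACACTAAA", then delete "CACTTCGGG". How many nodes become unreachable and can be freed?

6

After clearing the end-marker at "CACTTCGGG", prune upward until reaching a node still needed by another word.
The suffix "TTCGGG" (6 nodes) is used only by "CACTTCGGG"; the node for "CAC" still has the child "A", so pruning stops there.
Nodes removed: 6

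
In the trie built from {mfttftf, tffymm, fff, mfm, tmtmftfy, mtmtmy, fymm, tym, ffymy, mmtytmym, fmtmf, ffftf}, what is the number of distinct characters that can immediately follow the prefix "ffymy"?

The children of the "ffymy" node are the distinct next characters among strings starting with "ffymy".
No stored string extends past "ffymy".
That node has 0 child edges.

0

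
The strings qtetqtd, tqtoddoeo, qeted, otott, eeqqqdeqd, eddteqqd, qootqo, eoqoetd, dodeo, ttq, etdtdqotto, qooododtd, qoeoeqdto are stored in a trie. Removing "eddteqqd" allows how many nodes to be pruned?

A node on "eddteqqd"'s path can go only if nothing else ends at it or branches off below it.
The suffix "ddteqqd" (7 nodes) is used only by "eddteqqd"; the node for "e" still has the child "e", so pruning stops there.
Nodes removed: 7

7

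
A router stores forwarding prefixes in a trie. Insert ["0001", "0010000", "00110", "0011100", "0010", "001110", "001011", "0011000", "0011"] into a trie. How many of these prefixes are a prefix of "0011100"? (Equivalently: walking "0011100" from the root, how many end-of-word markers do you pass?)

3

Traverse "0011100" character by character; count nodes along the way that are marked as word ends.
Prefixes of the query that are stored words: "0011", "001110", "0011100"
Count: 3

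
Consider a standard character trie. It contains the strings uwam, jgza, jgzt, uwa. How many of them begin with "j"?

Traverse to the node for "j", then collect every word in that subtree.
Matches: "jgza", "jgzt"
Count: 2

2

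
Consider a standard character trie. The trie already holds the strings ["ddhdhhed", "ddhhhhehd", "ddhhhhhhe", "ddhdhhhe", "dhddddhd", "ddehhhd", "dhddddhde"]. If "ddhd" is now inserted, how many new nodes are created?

Every character of "ddhd" already lies on an existing path (it is a prefix of some stored word).
No new nodes are needed: 0.

0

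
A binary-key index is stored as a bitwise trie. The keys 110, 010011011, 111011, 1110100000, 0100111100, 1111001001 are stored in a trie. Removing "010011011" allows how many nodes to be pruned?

3

A node on "010011011"'s path can go only if nothing else ends at it or branches off below it.
The suffix "011" (3 nodes) is used only by "010011011"; the node for "010011" still has the child "1", so pruning stops there.
Nodes removed: 3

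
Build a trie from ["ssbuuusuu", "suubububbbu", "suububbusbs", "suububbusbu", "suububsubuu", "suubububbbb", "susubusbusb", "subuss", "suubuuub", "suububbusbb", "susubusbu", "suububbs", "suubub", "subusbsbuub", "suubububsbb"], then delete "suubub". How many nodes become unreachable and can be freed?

0

Walk "suubub" from the leaf back toward the root, removing each node that no remaining word uses.
Every node on "suubub" is still needed (e.g. by "suubububbbu"), so nothing is freed.
Nodes removed: 0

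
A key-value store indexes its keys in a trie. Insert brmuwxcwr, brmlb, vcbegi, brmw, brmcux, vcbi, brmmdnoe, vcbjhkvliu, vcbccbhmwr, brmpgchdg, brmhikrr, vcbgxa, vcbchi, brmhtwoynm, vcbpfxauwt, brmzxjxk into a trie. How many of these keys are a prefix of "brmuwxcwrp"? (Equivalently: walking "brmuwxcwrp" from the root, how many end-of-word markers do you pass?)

1

Traverse "brmuwxcwrp" character by character; count nodes along the way that are marked as word ends.
Prefixes of the query that are stored words: "brmuwxcwr"
Count: 1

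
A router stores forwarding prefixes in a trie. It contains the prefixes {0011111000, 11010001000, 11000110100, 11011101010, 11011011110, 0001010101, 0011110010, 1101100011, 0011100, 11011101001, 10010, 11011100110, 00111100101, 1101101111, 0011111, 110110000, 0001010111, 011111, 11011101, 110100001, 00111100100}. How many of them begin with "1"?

12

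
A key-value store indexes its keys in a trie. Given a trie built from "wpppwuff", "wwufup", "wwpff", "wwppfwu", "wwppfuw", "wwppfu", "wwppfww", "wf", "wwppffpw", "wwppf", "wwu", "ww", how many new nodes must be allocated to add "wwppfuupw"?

3

The longest prefix of "wwppfuupw" already in the trie is "wwppfu" (length 6).
So 9 − 6 = 3 new nodes.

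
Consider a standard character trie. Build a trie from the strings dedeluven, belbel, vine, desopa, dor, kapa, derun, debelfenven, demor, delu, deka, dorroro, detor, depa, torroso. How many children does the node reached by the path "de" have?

The children of the "de" node are the distinct next characters among strings starting with "de".
Characters that immediately follow "de" among the stored strings: {b, d, k, l, m, p, r, s, t}.
That node has 9 child edges.

9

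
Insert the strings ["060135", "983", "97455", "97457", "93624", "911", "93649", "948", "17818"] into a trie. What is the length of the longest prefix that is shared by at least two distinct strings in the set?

Equivalently: take the maximum, over all pairs, of their longest common prefix length.
e.g. "97455" and "97457" share the prefix "9745" of length 4; no pair shares a longer one.
Longest shared-prefix length: 4

4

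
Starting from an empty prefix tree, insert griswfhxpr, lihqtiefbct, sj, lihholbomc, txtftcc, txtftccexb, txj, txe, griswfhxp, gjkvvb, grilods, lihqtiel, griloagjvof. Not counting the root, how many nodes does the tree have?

58

Trace insertions, counting only characters that open a new branch:
  "griswfhxpr" → 10 new (g, r, i, s, w, f, h, x, p, r)
  "lihqtiefbct" → 11 new (l, i, h, q, t, i, e, f, b, c, t)
  "sj" → 2 new (s, j)
  "lihholbomc" → prefix "lih" already present; 7 new (h, o, l, b, o, m, c)
  "txtftcc" → 7 new (t, x, t, f, t, c, c)
  "txtftccexb" → prefix "txtftcc" already present; 3 new (e, x, b)
  "txj" → prefix "tx" already present; 1 new (j)
  "txe" → prefix "tx" already present; 1 new (e)
  "griswfhxp" → prefix "griswfhxp" already present; 0 new (none)
  "gjkvvb" → prefix "g" already present; 5 new (j, k, v, v, b)
  "grilods" → prefix "gri" already present; 4 new (l, o, d, s)
  "lihqtiel" → prefix "lihqtie" already present; 1 new (l)
  "griloagjvof" → prefix "grilo" already present; 6 new (a, g, j, v, o, f)
Total nodes = 10 + 11 + 2 + 7 + 7 + 3 + 1 + 1 + 0 + 5 + 4 + 1 + 6 = 58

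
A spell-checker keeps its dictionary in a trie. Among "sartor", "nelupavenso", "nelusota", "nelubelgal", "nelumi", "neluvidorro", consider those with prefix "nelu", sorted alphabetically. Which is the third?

nelupavenso

Words with prefix "nelu", in lexicographic order: "nelubelgal", "nelumi", "nelupavenso", "nelusota", "neluvidorro"
The 3rd is nelupavenso.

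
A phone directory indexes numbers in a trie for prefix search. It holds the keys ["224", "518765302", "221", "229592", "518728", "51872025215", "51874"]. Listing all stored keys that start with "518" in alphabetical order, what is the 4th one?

518765302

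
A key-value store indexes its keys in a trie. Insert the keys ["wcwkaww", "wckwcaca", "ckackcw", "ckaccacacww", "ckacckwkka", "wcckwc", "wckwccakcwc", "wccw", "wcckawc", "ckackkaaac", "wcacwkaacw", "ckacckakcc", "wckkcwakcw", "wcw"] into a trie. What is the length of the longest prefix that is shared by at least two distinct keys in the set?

6

Look for the deepest trie node that still has at least two words in its subtree.
"ckacckakcc" and "ckacckwkka" agree on "ckacck" (6 characters) before diverging; nothing deeper is shared.
Longest shared-prefix length: 6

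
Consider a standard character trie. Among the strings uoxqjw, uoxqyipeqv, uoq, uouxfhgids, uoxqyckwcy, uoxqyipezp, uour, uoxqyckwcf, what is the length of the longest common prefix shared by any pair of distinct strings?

9

Look for the deepest trie node that still has at least two words in its subtree.
"uoxqyckwcf" and "uoxqyckwcy" agree on "uoxqyckwc" (9 characters) before diverging; nothing deeper is shared.
Longest shared-prefix length: 9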